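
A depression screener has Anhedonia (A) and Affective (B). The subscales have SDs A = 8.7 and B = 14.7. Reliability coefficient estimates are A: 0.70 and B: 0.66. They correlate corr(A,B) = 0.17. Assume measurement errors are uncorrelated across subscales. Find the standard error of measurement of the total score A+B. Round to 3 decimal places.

9.807

Var(total) = 291.78 + 43.4826 = 335.263.
True-score variance = 195.602 + 43.4826 = 239.085, so reliability = 0.7131.
Error variance = 335.263 − 239.085 = 96.1776; SEM = √96.1776 = 9.807.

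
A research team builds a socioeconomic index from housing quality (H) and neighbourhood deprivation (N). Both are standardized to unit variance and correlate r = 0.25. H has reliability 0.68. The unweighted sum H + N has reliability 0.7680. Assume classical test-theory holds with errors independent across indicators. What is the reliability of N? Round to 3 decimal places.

Var(H+N) = 2 + 2·0.25 = 2.500.
True-score variance = ρ_H + ρ_N + 2·0.25, so 0.7680 = (0.68 + ρ_N + 0.50) / 2.500.
ρ_N = 0.7680·2.500 − 0.68 − 0.50 = 0.740.

0.740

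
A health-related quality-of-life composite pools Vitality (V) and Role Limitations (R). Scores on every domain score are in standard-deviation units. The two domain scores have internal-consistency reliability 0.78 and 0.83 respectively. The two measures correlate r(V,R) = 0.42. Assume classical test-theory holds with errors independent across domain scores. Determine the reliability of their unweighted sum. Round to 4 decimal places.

0.8627

Var(V+R) = 2 + 2·[0.42] = 2 + 0.84 = 2.84.
With uncorrelated errors the cross-covariances are all true-score covariance, so they carry over unchanged; only the diagonal terms shrink to ρᵢσᵢ².
True-score variance = [0.78 + 0.83] + 0.84 = 1.61 + 0.84 = 2.45.
Reliability = 2.45 / 2.84 = 0.8627.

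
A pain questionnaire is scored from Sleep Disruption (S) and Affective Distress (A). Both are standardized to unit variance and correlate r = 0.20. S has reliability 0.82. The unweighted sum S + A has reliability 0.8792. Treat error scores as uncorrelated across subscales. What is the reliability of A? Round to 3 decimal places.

0.890

Var(S+A) = 2 + 2·0.20 = 2.400.
True-score variance = ρ_S + ρ_A + 2·0.20, so 0.8792 = (0.82 + ρ_A + 0.40) / 2.400.
ρ_A = 0.8792·2.400 − 0.82 − 0.40 = 0.890.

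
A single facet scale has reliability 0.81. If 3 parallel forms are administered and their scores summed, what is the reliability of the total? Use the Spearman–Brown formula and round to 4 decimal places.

0.9275

ρ_k = kρ / (1 + (k−1)ρ) = 3·0.81 / (1 + 2·0.81) = 2.430 / 2.620 = 0.9275.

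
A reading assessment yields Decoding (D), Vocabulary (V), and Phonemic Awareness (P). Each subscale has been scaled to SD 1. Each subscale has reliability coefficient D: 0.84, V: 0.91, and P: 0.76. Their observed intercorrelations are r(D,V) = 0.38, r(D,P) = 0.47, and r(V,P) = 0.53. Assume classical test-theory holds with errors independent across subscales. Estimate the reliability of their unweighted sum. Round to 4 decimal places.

0.9149

Var(D+V+P) = 3 + 2·[0.38 + 0.47 + 0.53] = 3 + 2.76 = 5.76.
Under uncorrelated errors the observed covariances equal the true-score covariances, so only the own-variance terms attenuate.
True-score variance = [0.84 + 0.91 + 0.76] + 2.76 = 2.51 + 2.76 = 5.27.
Reliability = 5.27 / 5.76 = 0.9149.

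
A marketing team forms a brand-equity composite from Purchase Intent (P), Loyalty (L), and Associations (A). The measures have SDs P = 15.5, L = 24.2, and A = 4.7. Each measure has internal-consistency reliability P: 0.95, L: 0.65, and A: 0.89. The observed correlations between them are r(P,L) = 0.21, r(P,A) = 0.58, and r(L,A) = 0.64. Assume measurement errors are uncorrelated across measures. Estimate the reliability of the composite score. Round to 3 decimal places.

Var(P+L+A) = 15.5² + 24.2² + 4.7² + 2·[15.5·24.2·0.21 + 15.5·4.7·0.58 + 24.2·4.7·0.64] = 847.98 + 387.635 = 1235.62.
Under uncorrelated errors the observed covariances equal the true-score covariances, so only the own-variance terms attenuate.
True-score variance = [15.5²·0.95 + 24.2²·0.65 + 4.7²·0.89] + 387.635 = 628.564 + 387.635 = 1016.2.
Reliability = 1016.2 / 1235.62 = 0.822.

0.822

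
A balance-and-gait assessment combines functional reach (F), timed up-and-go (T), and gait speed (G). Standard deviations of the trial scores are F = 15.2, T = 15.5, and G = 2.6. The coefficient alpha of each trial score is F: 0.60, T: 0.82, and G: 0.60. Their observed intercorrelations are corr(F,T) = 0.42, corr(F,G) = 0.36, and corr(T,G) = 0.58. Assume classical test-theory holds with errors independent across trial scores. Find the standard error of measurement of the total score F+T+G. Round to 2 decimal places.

11.76

Var(total) = 478.05 + 273.106 = 751.156.
True-score variance = 339.685 + 273.106 = 612.791, so reliability = 0.8158.
Error variance = 751.156 − 612.791 = 138.365; SEM = √138.365 = 11.76.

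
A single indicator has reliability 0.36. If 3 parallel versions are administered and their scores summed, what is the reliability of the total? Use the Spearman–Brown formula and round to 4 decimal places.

ρ_k = kρ / (1 + (k−1)ρ) = 3·0.36 / (1 + 2·0.36) = 1.080 / 1.720 = 0.6279.

0.6279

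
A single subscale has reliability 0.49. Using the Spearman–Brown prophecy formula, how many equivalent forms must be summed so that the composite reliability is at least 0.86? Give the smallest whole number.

7

k ≥ ρ*(1−ρ₁)/(ρ₁(1−ρ*)) = 0.86·0.51 / (0.49·0.14) = 6.394.
Smallest integer k = 7.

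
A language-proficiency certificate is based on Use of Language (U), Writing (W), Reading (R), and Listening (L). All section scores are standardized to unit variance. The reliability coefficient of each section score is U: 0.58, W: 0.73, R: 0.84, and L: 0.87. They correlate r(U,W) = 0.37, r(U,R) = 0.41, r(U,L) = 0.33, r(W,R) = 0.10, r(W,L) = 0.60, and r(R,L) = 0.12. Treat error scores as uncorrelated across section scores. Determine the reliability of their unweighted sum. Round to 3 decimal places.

0.875

Var(U+W+R+L) = 4 + 2·[0.37 + 0.41 + 0.33 + 0.10 + 0.60 + 0.12] = 4 + 3.86 = 7.86.
Because errors are independent across components, Cov(Tᵢ,Tⱼ) = Cov(Xᵢ,Xⱼ); the off-diagonal part of the true-score variance is the same as above.
True-score variance = [0.58 + 0.73 + 0.84 + 0.87] + 3.86 = 3.02 + 3.86 = 6.88.
Reliability = 6.88 / 7.86 = 0.875.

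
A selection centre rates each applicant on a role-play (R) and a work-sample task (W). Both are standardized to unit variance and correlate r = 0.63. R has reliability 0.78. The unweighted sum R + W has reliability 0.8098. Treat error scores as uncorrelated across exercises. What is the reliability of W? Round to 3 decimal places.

Var(R+W) = 2 + 2·0.63 = 3.260.
True-score variance = ρ_R + ρ_W + 2·0.63, so 0.8098 = (0.78 + ρ_W + 1.26) / 3.260.
ρ_W = 0.8098·3.260 − 0.78 − 1.26 = 0.600.

0.600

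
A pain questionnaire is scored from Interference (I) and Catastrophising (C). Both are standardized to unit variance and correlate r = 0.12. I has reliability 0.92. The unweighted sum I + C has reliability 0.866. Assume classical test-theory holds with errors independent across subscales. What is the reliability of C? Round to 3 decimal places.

Var(I+C) = 2 + 2·0.12 = 2.240.
True-score variance = ρ_I + ρ_C + 2·0.12, so 0.866 = (0.92 + ρ_C + 0.24) / 2.240.
ρ_C = 0.866·2.240 − 0.92 − 0.24 = 0.780.

0.780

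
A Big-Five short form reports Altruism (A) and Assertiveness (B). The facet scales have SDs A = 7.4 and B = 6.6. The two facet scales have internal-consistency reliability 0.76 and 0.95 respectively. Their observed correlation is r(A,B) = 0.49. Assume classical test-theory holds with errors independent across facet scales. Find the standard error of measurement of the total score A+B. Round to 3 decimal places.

3.914

Var(total) = 98.32 + 47.8632 = 146.183.
True-score variance = 82.9996 + 47.8632 = 130.863, so reliability = 0.8952.
Error variance = 146.183 − 130.863 = 15.3204; SEM = √15.3204 = 3.914.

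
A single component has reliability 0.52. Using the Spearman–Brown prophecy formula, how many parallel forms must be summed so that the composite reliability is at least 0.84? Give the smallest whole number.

5

k ≥ ρ*(1−ρ₁)/(ρ₁(1−ρ*)) = 0.84·0.48 / (0.52·0.16) = 4.846.
Smallest integer k = 5.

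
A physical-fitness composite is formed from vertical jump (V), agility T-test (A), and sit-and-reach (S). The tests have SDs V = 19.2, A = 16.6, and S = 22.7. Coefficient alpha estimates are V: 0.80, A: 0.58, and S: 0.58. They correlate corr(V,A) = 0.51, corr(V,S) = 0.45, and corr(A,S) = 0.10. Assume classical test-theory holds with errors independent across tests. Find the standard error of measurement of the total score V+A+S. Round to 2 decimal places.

20.15

Var(total) = 1159.49 + 792.714 = 1952.2.
True-score variance = 753.605 + 792.714 = 1546.32, so reliability = 0.7921.
Error variance = 1952.2 − 1546.32 = 405.885; SEM = √405.885 = 20.15.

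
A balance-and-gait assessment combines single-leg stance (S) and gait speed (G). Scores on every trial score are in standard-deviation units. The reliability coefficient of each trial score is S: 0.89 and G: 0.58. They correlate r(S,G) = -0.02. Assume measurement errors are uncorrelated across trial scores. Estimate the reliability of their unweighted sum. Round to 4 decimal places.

Var(S+G) = 2 + 2·[(-0.02)] = 2 − 0.04 = 1.96.
Because errors are independent across components, Cov(Tᵢ,Tⱼ) = Cov(Xᵢ,Xⱼ); the off-diagonal part of the true-score variance is the same as above.
True-score variance = [0.89 + 0.58] − 0.04 = 1.47 − 0.04 = 1.43.
Reliability = 1.43 / 1.96 = 0.7296.

0.7296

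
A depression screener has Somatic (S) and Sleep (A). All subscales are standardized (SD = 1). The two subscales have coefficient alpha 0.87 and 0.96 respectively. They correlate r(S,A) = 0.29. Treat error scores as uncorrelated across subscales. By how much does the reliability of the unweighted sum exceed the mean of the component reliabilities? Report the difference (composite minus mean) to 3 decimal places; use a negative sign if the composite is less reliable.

Var(sum) = 2 + 0.58 = 2.58; true-score variance = 1.83 + 0.58 = 2.41; composite reliability = 0.9341.
Mean component reliability = 0.9150.
Difference = 0.9341 − 0.9150 = 0.019.

0.019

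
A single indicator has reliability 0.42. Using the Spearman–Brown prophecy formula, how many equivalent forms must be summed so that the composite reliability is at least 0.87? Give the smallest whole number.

k ≥ ρ*(1−ρ₁)/(ρ₁(1−ρ*)) = 0.87·0.58 / (0.42·0.13) = 9.242.
Smallest integer k = 10.

10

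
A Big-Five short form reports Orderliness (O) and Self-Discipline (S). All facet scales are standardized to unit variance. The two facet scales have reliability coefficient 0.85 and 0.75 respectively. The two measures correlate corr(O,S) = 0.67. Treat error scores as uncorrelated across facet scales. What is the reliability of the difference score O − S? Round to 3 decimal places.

Var(O−S) = 1 + 1 − 2·0.67 = 2 − 1.34 = 0.66.
With uncorrelated errors the cross-covariances are all true-score covariance, so they carry over unchanged; only the diagonal terms shrink to ρᵢσᵢ².
True-score variance = [0.85 + 0.75] − 1.34 = 1.6 − 1.34 = 0.26.
Reliability = 0.26 / 0.66 = 0.394.

0.394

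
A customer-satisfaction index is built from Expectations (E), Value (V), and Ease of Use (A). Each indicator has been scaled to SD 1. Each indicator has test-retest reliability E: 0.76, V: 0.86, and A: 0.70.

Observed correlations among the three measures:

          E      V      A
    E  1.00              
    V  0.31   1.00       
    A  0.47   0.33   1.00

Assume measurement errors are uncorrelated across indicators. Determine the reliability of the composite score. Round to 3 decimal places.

Var(E+V+A) = 3 + 2·[0.31 + 0.47 + 0.33] = 3 + 2.22 = 5.22.
Under uncorrelated errors the observed covariances equal the true-score covariances, so only the own-variance terms attenuate.
True-score variance = [0.76 + 0.86 + 0.70] + 2.22 = 2.32 + 2.22 = 4.54.
Reliability = 4.54 / 5.22 = 0.870.

0.870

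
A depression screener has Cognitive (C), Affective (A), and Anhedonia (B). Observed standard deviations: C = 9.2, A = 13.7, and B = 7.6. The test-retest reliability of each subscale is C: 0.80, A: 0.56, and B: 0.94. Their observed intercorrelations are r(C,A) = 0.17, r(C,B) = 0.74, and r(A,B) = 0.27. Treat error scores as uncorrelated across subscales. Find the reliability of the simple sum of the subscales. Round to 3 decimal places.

0.807

Var(C+A+B) = 9.2² + 13.7² + 7.6² + 2·[9.2·13.7·0.17 + 9.2·7.6·0.74 + 13.7·7.6·0.27] = 330.09 + 202.56 = 532.65.
Because errors are independent across components, Cov(Tᵢ,Tⱼ) = Cov(Xᵢ,Xⱼ); the off-diagonal part of the true-score variance is the same as above.
True-score variance = [9.2²·0.80 + 13.7²·0.56 + 7.6²·0.94] + 202.56 = 227.113 + 202.56 = 429.673.
Reliability = 429.673 / 532.65 = 0.807.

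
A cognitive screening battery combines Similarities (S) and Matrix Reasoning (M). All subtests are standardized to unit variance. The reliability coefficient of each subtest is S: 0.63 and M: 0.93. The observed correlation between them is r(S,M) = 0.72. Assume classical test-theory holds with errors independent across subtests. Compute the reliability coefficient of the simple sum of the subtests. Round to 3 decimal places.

Var(S+M) = 2 + 2·[0.72] = 2 + 1.44 = 3.44.
Under uncorrelated errors the observed covariances equal the true-score covariances, so only the own-variance terms attenuate.
True-score variance = [0.63 + 0.93] + 1.44 = 1.56 + 1.44 = 3.
Reliability = 3 / 3.44 = 0.872.

0.872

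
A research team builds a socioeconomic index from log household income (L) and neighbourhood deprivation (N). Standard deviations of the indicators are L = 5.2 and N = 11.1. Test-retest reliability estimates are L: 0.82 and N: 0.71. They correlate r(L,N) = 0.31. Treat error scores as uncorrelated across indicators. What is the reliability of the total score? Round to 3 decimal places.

0.782

Var(L+N) = 5.2² + 11.1² + 2·[5.2·11.1·0.31] = 150.25 + 35.7864 = 186.036.
Under uncorrelated errors the observed covariances equal the true-score covariances, so only the own-variance terms attenuate.
True-score variance = [5.2²·0.82 + 11.1²·0.71] + 35.7864 = 109.652 + 35.7864 = 145.438.
Reliability = 145.438 / 186.036 = 0.782.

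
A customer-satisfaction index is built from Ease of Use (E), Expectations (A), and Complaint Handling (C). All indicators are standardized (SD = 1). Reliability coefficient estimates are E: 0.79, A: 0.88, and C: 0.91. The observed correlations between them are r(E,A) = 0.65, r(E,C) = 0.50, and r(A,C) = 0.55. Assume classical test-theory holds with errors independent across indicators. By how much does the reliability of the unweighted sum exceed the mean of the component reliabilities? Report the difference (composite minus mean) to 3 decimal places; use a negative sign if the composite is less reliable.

Var(sum) = 3 + 3.4 = 6.4; true-score variance = 2.58 + 3.4 = 5.98; composite reliability = 0.9344.
Mean component reliability = 0.8600.
Difference = 0.9344 − 0.8600 = 0.074.

0.074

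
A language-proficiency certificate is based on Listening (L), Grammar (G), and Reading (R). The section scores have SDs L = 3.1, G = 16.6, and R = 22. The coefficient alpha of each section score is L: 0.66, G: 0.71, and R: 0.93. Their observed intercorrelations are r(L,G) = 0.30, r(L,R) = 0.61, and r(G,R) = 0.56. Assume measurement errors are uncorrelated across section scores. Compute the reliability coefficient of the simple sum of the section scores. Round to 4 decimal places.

0.9094

Var(L+G+R) = 3.1² + 16.6² + 22² + 2·[3.1·16.6·0.30 + 3.1·22·0.61 + 16.6·22·0.56] = 769.17 + 523.104 = 1292.27.
Because errors are independent across components, Cov(Tᵢ,Tⱼ) = Cov(Xᵢ,Xⱼ); the off-diagonal part of the true-score variance is the same as above.
True-score variance = [3.1²·0.66 + 16.6²·0.71 + 22²·0.93] + 523.104 = 652.11 + 523.104 = 1175.21.
Reliability = 1175.21 / 1292.27 = 0.9094.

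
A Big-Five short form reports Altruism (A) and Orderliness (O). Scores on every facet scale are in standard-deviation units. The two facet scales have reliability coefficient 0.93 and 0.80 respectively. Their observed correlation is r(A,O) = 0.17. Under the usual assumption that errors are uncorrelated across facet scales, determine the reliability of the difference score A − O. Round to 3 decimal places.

0.837

Var(A−O) = 1 + 1 − 2·0.17 = 2 − 0.34 = 1.66.
Under uncorrelated errors the observed covariances equal the true-score covariances, so only the own-variance terms attenuate.
True-score variance = [0.93 + 0.80] − 0.34 = 1.73 − 0.34 = 1.39.
Reliability = 1.39 / 1.66 = 0.837.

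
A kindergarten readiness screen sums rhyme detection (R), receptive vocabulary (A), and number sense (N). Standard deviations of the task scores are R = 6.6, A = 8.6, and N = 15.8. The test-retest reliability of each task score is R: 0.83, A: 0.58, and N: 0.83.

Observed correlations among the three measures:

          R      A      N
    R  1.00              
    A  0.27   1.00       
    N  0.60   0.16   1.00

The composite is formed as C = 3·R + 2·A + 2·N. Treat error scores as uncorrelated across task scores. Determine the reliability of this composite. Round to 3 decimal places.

Var(C) = 3²·6.6² + 2²·8.6² + 2²·15.8² + 2·[6·6.6·8.6·0.27 + 6·6.6·15.8·0.60 + 4·8.6·15.8·0.16] = 1686.44 + 1108.64 = 2795.08.
Under uncorrelated errors the observed covariances equal the true-score covariances, so only the own-variance terms attenuate.
True-score variance = [3²·6.6²·0.83 + 2²·8.6²·0.58 + 2²·15.8²·0.83] + 1108.64 = 1325.79 + 1108.64 = 2434.43.
Reliability = 2434.43 / 2795.08 = 0.871.

0.871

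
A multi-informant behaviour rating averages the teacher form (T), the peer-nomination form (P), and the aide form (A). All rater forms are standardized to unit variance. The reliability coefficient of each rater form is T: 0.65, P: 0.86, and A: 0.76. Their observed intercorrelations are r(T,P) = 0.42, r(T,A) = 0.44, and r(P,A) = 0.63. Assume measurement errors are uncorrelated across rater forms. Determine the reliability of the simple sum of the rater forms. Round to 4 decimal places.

0.8779

Var(T+P+A) = 3 + 2·[0.42 + 0.44 + 0.63] = 3 + 2.98 = 5.98.
With uncorrelated errors the cross-covariances are all true-score covariance, so they carry over unchanged; only the diagonal terms shrink to ρᵢσᵢ².
True-score variance = [0.65 + 0.86 + 0.76] + 2.98 = 2.27 + 2.98 = 5.25.
Reliability = 5.25 / 5.98 = 0.8779.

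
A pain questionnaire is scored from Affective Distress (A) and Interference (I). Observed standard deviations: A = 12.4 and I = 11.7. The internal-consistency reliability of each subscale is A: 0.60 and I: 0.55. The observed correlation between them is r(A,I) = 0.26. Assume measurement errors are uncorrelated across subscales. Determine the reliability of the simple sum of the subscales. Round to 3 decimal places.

0.664

Var(A+I) = 12.4² + 11.7² + 2·[12.4·11.7·0.26] = 290.65 + 75.4416 = 366.092.
Under uncorrelated errors the observed covariances equal the true-score covariances, so only the own-variance terms attenuate.
True-score variance = [12.4²·0.60 + 11.7²·0.55] + 75.4416 = 167.546 + 75.4416 = 242.987.
Reliability = 242.987 / 366.092 = 0.664.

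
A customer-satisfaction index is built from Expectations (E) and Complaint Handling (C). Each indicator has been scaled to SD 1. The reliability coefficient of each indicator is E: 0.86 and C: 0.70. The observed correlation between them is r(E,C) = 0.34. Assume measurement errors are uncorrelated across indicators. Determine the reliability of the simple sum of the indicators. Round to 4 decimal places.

Var(E+C) = 2 + 2·[0.34] = 2 + 0.68 = 2.68.
With uncorrelated errors the cross-covariances are all true-score covariance, so they carry over unchanged; only the diagonal terms shrink to ρᵢσᵢ².
True-score variance = [0.86 + 0.70] + 0.68 = 1.56 + 0.68 = 2.24.
Reliability = 2.24 / 2.68 = 0.8358.

0.8358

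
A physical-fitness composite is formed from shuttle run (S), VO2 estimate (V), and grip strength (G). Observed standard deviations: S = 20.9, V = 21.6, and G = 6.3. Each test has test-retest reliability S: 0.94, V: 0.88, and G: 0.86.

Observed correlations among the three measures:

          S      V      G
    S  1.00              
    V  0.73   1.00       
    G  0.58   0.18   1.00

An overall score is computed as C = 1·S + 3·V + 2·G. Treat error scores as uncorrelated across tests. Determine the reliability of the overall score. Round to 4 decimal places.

Var(C) = 20.9² + 3²·21.6² + 2²·6.3² + 2·[3·20.9·21.6·0.73 + 2·20.9·6.3·0.58 + 6·21.6·6.3·0.18] = 4794.61 + 2576.71 = 7371.32.
With uncorrelated errors the cross-covariances are all true-score covariance, so they carry over unchanged; only the diagonal terms shrink to ρᵢσᵢ².
True-score variance = [20.9²·0.94 + 3²·21.6²·0.88 + 2²·6.3²·0.86] + 2576.71 = 4242.29 + 2576.71 = 6819.
Reliability = 6819 / 7371.32 = 0.9251.

0.9251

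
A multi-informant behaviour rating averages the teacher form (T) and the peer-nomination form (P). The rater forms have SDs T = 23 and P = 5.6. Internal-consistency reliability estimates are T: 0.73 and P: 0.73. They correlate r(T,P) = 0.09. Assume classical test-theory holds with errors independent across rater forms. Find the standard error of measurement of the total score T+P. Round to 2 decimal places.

Var(total) = 560.36 + 23.184 = 583.544.
True-score variance = 409.063 + 23.184 = 432.247, so reliability = 0.7407.
Error variance = 583.544 − 432.247 = 151.297; SEM = √151.297 = 12.30.

12.30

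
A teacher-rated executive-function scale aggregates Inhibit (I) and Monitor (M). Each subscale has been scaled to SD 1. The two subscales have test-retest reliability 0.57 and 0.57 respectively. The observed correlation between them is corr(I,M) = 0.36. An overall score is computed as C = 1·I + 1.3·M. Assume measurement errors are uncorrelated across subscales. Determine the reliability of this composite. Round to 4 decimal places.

0.6810

Var(C) = 1 + 1.3² + 2·[1.3·0.36] = 2.69 + 0.936 = 3.626.
With uncorrelated errors the cross-covariances are all true-score covariance, so they carry over unchanged; only the diagonal terms shrink to ρᵢσᵢ².
True-score variance = [0.57 + 1.3²·0.57] + 0.936 = 1.5333 + 0.936 = 2.4693.
Reliability = 2.4693 / 3.626 = 0.6810.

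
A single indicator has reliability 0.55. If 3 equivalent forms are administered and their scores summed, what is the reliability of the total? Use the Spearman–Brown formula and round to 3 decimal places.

0.786

ρ_k = kρ / (1 + (k−1)ρ) = 3·0.55 / (1 + 2·0.55) = 1.650 / 2.100 = 0.786.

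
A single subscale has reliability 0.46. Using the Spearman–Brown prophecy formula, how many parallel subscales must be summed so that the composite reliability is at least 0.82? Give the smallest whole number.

k ≥ ρ*(1−ρ₁)/(ρ₁(1−ρ*)) = 0.82·0.54 / (0.46·0.18) = 5.348.
Smallest integer k = 6.

6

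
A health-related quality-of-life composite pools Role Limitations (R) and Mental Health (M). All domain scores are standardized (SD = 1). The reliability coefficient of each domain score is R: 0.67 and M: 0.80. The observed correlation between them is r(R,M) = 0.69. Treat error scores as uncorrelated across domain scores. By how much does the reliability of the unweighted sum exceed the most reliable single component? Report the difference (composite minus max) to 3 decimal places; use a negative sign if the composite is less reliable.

Var(sum) = 2 + 1.38 = 3.38; true-score variance = 1.47 + 1.38 = 2.85; composite reliability = 0.8432.
Max component reliability = 0.8000.
Difference = 0.8432 − 0.8000 = 0.043.

0.043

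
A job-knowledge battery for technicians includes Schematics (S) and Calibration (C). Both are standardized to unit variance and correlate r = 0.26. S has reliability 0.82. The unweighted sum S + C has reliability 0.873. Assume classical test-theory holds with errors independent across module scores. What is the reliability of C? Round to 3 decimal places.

Var(S+C) = 2 + 2·0.26 = 2.520.
True-score variance = ρ_S + ρ_C + 2·0.26, so 0.873 = (0.82 + ρ_C + 0.52) / 2.520.
ρ_C = 0.873·2.520 − 0.82 − 0.52 = 0.860.

0.860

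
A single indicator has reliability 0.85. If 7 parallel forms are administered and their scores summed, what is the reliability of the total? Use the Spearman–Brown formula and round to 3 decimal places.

ρ_k = kρ / (1 + (k−1)ρ) = 7·0.85 / (1 + 6·0.85) = 5.950 / 6.100 = 0.975.

0.975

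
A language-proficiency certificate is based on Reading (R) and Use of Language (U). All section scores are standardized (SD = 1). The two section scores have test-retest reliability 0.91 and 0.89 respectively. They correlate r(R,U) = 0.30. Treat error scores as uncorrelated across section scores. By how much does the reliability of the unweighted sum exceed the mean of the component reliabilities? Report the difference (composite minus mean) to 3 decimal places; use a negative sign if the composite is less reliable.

0.023

Var(sum) = 2 + 0.6 = 2.6; true-score variance = 1.8 + 0.6 = 2.4; composite reliability = 0.9231.
Mean component reliability = 0.9000.
Difference = 0.9231 − 0.9000 = 0.023.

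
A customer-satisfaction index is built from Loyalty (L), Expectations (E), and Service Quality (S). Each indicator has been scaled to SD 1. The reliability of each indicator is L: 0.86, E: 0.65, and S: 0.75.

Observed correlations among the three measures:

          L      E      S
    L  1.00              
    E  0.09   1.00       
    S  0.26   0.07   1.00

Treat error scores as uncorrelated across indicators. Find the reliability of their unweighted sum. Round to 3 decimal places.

Var(L+E+S) = 3 + 2·[0.09 + 0.26 + 0.07] = 3 + 0.84 = 3.84.
Under uncorrelated errors the observed covariances equal the true-score covariances, so only the own-variance terms attenuate.
True-score variance = [0.86 + 0.65 + 0.75] + 0.84 = 2.26 + 0.84 = 3.1.
Reliability = 3.1 / 3.84 = 0.807.

0.807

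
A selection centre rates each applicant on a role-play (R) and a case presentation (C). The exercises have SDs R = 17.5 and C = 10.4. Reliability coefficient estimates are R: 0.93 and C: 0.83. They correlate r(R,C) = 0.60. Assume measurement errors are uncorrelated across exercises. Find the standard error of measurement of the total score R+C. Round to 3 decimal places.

Var(total) = 414.41 + 218.4 = 632.81.
True-score variance = 374.585 + 218.4 = 592.985, so reliability = 0.9371.
Error variance = 632.81 − 592.985 = 39.8247; SEM = √39.8247 = 6.311.

6.311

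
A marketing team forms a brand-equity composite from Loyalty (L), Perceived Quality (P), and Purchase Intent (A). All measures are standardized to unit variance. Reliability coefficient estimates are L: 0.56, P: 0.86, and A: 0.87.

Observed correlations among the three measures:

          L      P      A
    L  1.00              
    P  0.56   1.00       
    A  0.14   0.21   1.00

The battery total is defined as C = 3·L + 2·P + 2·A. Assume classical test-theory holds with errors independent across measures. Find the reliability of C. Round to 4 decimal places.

Var(C) = 3² + 2² + 2² + 2·[6·0.56 + 6·0.14 + 4·0.21] = 17 + 10.08 = 27.08.
With uncorrelated errors the cross-covariances are all true-score covariance, so they carry over unchanged; only the diagonal terms shrink to ρᵢσᵢ².
True-score variance = [3²·0.56 + 2²·0.86 + 2²·0.87] + 10.08 = 11.96 + 10.08 = 22.04.
Reliability = 22.04 / 27.08 = 0.8139.

0.8139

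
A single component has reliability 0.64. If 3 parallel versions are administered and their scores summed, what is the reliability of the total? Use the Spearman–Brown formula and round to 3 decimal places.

ρ_k = kρ / (1 + (k−1)ρ) = 3·0.64 / (1 + 2·0.64) = 1.920 / 2.280 = 0.842.

0.842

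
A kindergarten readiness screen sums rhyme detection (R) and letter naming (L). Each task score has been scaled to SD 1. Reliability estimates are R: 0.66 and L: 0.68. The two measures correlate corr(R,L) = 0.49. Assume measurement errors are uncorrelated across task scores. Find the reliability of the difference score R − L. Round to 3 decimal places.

Var(R−L) = 1 + 1 − 2·0.49 = 2 − 0.98 = 1.02.
With uncorrelated errors the cross-covariances are all true-score covariance, so they carry over unchanged; only the diagonal terms shrink to ρᵢσᵢ².
True-score variance = [0.66 + 0.68] − 0.98 = 1.34 − 0.98 = 0.36.
Reliability = 0.36 / 1.02 = 0.353.

0.353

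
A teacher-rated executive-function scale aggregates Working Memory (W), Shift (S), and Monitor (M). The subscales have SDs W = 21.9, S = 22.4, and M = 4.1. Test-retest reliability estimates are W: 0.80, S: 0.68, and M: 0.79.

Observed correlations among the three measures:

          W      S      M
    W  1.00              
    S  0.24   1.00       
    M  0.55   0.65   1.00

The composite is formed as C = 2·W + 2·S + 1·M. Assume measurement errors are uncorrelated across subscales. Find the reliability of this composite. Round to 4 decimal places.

Var(C) = 2²·21.9² + 2²·22.4² + 4.1² + 2·[4·21.9·22.4·0.24 + 2·21.9·4.1·0.55 + 2·22.4·4.1·0.65] = 3942.29 + 1378.2 = 5320.49.
With uncorrelated errors the cross-covariances are all true-score covariance, so they carry over unchanged; only the diagonal terms shrink to ρᵢσᵢ².
True-score variance = [2²·21.9²·0.80 + 2²·22.4²·0.68 + 4.1²·0.79] + 1378.2 = 2912.82 + 1378.2 = 4291.02.
Reliability = 4291.02 / 5320.49 = 0.8065.

0.8065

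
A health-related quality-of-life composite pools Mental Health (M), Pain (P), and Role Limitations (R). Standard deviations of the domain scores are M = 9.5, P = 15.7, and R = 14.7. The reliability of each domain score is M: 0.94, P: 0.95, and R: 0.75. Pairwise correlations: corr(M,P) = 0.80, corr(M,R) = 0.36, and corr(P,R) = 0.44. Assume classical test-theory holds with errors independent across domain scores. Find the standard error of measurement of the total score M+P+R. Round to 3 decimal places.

Var(total) = 552.83 + 542.283 = 1095.11.
True-score variance = 481.068 + 542.283 = 1023.35, so reliability = 0.9345.
Error variance = 1095.11 − 1023.35 = 71.762; SEM = √71.762 = 8.471.

8.471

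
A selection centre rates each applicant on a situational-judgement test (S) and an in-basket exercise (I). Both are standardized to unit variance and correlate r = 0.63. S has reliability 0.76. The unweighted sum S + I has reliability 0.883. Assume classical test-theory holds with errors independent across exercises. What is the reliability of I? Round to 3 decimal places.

Var(S+I) = 2 + 2·0.63 = 3.260.
True-score variance = ρ_S + ρ_I + 2·0.63, so 0.883 = (0.76 + ρ_I + 1.26) / 3.260.
ρ_I = 0.883·3.260 − 0.76 − 1.26 = 0.859.

0.859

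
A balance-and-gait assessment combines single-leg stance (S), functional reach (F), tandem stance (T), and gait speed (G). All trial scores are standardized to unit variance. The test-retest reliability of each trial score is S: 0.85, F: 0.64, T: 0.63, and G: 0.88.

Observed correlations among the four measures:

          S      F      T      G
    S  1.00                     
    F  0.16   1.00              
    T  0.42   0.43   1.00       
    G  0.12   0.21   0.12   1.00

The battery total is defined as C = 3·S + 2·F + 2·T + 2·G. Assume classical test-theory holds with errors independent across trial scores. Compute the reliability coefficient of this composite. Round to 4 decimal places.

Var(C) = 3² + 2² + 2² + 2² + 2·[6·0.16 + 6·0.42 + 6·0.12 + 4·0.43 + 4·0.21 + 4·0.12] = 21 + 14.48 = 35.48.
Under uncorrelated errors the observed covariances equal the true-score covariances, so only the own-variance terms attenuate.
True-score variance = [3²·0.85 + 2²·0.64 + 2²·0.63 + 2²·0.88] + 14.48 = 16.25 + 14.48 = 30.73.
Reliability = 30.73 / 35.48 = 0.8661.

0.8661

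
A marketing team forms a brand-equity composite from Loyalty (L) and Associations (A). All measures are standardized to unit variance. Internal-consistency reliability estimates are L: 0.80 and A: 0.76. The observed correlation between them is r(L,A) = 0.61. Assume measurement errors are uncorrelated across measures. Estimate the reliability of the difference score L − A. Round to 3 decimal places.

0.436

Var(L−A) = 1 + 1 − 2·0.61 = 2 − 1.22 = 0.78.
Under uncorrelated errors the observed covariances equal the true-score covariances, so only the own-variance terms attenuate.
True-score variance = [0.80 + 0.76] − 1.22 = 1.56 − 1.22 = 0.34.
Reliability = 0.34 / 0.78 = 0.436.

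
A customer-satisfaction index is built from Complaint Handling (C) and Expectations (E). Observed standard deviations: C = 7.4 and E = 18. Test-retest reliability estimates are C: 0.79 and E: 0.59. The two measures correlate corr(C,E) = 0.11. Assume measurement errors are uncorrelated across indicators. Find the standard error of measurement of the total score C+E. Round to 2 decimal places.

12.01

Var(total) = 378.76 + 29.304 = 408.064.
True-score variance = 234.42 + 29.304 = 263.724, so reliability = 0.6463.
Error variance = 408.064 − 263.724 = 144.34; SEM = √144.34 = 12.01.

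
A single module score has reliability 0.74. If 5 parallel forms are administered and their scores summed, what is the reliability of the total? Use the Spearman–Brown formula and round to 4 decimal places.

ρ_k = kρ / (1 + (k−1)ρ) = 5·0.74 / (1 + 4·0.74) = 3.700 / 3.960 = 0.9343.

0.9343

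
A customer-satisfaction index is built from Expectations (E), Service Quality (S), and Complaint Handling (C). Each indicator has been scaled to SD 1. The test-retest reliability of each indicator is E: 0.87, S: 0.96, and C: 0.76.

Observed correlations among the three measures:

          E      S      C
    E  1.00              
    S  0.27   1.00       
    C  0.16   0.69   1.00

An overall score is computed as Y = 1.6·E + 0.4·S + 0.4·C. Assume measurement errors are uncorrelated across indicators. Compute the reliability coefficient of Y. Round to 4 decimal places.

Var(Y) = 1.6² + 0.4² + 0.4² + 2·[0.64·0.27 + 0.64·0.16 + 0.16·0.69] = 2.88 + 0.7712 = 3.6512.
With uncorrelated errors the cross-covariances are all true-score covariance, so they carry over unchanged; only the diagonal terms shrink to ρᵢσᵢ².
True-score variance = [1.6²·0.87 + 0.4²·0.96 + 0.4²·0.76] + 0.7712 = 2.5024 + 0.7712 = 3.2736.
Reliability = 3.2736 / 3.6512 = 0.8966.

0.8966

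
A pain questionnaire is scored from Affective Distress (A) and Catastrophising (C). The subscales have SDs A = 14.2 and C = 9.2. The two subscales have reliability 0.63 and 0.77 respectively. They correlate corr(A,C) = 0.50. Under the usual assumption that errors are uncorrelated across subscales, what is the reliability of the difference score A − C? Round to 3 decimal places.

0.396

Var(A−C) = 14.2² + 9.2² − 2·14.2·9.2·0.50 = 286.28 − 130.64 = 155.64.
Under uncorrelated errors the observed covariances equal the true-score covariances, so only the own-variance terms attenuate.
True-score variance = [14.2²·0.63 + 9.2²·0.77] − 130.64 = 192.206 − 130.64 = 61.566.
Reliability = 61.566 / 155.64 = 0.396.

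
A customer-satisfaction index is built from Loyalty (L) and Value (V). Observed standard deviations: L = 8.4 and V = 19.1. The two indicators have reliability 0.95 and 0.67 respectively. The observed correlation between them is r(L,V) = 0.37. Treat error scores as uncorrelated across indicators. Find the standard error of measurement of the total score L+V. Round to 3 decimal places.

Var(total) = 435.37 + 118.726 = 554.096.
True-score variance = 311.455 + 118.726 = 430.18, so reliability = 0.7764.
Error variance = 554.096 − 430.18 = 123.915; SEM = √123.915 = 11.132.

11.132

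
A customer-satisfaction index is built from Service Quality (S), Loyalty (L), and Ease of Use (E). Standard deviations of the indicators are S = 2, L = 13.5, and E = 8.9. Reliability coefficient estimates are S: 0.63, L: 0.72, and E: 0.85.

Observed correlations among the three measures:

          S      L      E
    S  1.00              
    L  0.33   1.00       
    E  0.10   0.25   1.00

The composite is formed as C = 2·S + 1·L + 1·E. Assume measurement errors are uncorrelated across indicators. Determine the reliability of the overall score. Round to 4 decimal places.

0.8190

Var(C) = 2²·2² + 13.5² + 8.9² + 2·[2·2·13.5·0.33 + 2·2·8.9·0.10 + 13.5·8.9·0.25] = 277.46 + 102.835 = 380.295.
With uncorrelated errors the cross-covariances are all true-score covariance, so they carry over unchanged; only the diagonal terms shrink to ρᵢσᵢ².
True-score variance = [2²·2²·0.63 + 13.5²·0.72 + 8.9²·0.85] + 102.835 = 208.629 + 102.835 = 311.464.
Reliability = 311.464 / 380.295 = 0.8190.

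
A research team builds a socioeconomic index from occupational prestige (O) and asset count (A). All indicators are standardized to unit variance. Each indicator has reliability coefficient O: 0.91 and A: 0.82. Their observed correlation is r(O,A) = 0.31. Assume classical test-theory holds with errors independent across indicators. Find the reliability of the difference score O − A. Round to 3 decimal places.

Var(O−A) = 1 + 1 − 2·0.31 = 2 − 0.62 = 1.38.
Under uncorrelated errors the observed covariances equal the true-score covariances, so only the own-variance terms attenuate.
True-score variance = [0.91 + 0.82] − 0.62 = 1.73 − 0.62 = 1.11.
Reliability = 1.11 / 1.38 = 0.804.

0.804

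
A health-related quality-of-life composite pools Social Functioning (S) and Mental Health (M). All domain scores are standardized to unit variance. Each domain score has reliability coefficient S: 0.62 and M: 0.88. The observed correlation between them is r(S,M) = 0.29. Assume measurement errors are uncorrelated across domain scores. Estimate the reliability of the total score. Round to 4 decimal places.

Var(S+M) = 2 + 2·[0.29] = 2 + 0.58 = 2.58.
With uncorrelated errors the cross-covariances are all true-score covariance, so they carry over unchanged; only the diagonal terms shrink to ρᵢσᵢ².
True-score variance = [0.62 + 0.88] + 0.58 = 1.5 + 0.58 = 2.08.
Reliability = 2.08 / 2.58 = 0.8062.

0.8062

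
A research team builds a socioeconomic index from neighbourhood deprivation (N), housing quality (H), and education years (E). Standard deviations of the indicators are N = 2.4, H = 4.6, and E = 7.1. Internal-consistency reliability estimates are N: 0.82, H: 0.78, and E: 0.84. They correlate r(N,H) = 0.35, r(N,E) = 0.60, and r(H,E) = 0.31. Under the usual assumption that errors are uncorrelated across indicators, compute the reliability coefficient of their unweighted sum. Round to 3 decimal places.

Var(N+H+E) = 2.4² + 4.6² + 7.1² + 2·[2.4·4.6·0.35 + 2.4·7.1·0.60 + 4.6·7.1·0.31] = 77.33 + 48.4252 = 125.755.
Because errors are independent across components, Cov(Tᵢ,Tⱼ) = Cov(Xᵢ,Xⱼ); the off-diagonal part of the true-score variance is the same as above.
True-score variance = [2.4²·0.82 + 4.6²·0.78 + 7.1²·0.84] + 48.4252 = 63.5724 + 48.4252 = 111.998.
Reliability = 111.998 / 125.755 = 0.891.

0.891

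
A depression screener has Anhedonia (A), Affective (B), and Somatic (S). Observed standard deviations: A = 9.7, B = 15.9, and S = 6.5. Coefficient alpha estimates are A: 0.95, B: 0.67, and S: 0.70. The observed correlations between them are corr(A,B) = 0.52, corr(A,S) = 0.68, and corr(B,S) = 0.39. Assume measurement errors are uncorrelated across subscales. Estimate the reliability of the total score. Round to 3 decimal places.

0.859

Var(A+B+S) = 9.7² + 15.9² + 6.5² + 2·[9.7·15.9·0.52 + 9.7·6.5·0.68 + 15.9·6.5·0.39] = 389.15 + 326.76 = 715.91.
With uncorrelated errors the cross-covariances are all true-score covariance, so they carry over unchanged; only the diagonal terms shrink to ρᵢσᵢ².
True-score variance = [9.7²·0.95 + 15.9²·0.67 + 6.5²·0.70] + 326.76 = 288.343 + 326.76 = 615.103.
Reliability = 615.103 / 715.91 = 0.859.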